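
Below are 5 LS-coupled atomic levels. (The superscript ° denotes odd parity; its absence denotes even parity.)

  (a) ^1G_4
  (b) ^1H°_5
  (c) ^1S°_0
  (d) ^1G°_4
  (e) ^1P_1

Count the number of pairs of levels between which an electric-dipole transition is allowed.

(a)–(b): allowed.
(a)–(c): forbidden (ΔL, ΔJ).
(a)–(d): allowed.
(a)–(e): forbidden (parity, ΔL, ΔJ).
(b)–(c): forbidden (parity, ΔL, ΔJ).
(b)–(d): forbidden (parity).
(b)–(e): forbidden (ΔL, ΔJ).
(c)–(d): forbidden (parity, ΔL, ΔJ).
(c)–(e): allowed.
(d)–(e): forbidden (ΔL, ΔJ).
Allowed pairs: 3 of 10.

3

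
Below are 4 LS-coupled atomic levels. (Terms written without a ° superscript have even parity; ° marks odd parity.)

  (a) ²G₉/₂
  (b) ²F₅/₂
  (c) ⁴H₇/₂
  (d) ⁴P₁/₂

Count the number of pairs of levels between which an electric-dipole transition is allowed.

(a)–(b): forbidden (parity, ΔJ).
(a)–(c): forbidden (parity, ΔS).
(a)–(d): forbidden (parity, ΔS, ΔL, ΔJ).
(b)–(c): forbidden (parity, ΔS, ΔL).
(b)–(d): forbidden (parity, ΔS, ΔL, ΔJ).
(c)–(d): forbidden (parity, ΔL, ΔJ).
Allowed pairs: 0 of 6.

0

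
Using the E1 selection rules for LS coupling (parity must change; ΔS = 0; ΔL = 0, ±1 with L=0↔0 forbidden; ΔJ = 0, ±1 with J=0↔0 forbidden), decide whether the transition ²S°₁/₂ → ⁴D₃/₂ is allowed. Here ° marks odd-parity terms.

forbidden

Initial level: S=1/2, L=0, J=1/2, parity odd. Final level: S=3/2, L=2, J=3/2, parity even.
Parity must change: odd → even — ok.
ΔS = 0: S: 1/2 → 3/2 — fails.
ΔL = 0, ±1 (not L=0↔0): L: 0 → 2, ΔL = +2 — fails.
ΔJ = 0, ±1 (not J=0↔0): J: 1/2 → 3/2, ΔJ = +1 — ok.
Rule(s) violated: ΔS, ΔL.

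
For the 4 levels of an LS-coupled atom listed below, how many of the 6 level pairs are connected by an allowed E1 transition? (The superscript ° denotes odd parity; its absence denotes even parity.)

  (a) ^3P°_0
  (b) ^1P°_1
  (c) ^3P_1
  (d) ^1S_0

2

(a)–(b): forbidden (parity, ΔS).
(a)–(c): allowed.
(a)–(d): forbidden (ΔS, ΔJ).
(b)–(c): forbidden (ΔS).
(b)–(d): allowed.
(c)–(d): forbidden (parity, ΔS).
Allowed pairs: 2 of 6.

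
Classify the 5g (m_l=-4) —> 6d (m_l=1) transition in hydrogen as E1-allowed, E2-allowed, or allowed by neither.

neither

Δl = 2 − 4 = -2; l_i + l_f = 6.
Δm_l = +5.
E1 (Δl = ±1, |Δm_l| ≤ 1): not satisfied.
E2 (Δl = 0,±2, l_i+l_f ≥ 2, |Δm_l| ≤ 2): not satisfied.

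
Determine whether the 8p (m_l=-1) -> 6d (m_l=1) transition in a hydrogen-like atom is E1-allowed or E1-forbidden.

forbidden

Initial l = 1, final l = 2, so Δl = +1. E1 requires Δl = ±1: ok.
Δm_l = 1 − (-1) = +2. E1 requires Δm_l = 0, ±1: fails.
The transition is electric-dipole forbidden.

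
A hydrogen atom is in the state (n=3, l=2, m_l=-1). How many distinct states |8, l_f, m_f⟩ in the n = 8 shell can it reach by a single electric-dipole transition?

E1 requires Δl = ±1, so l_f ∈ {1, 3}; with 0 ≤ l_f ≤ n_f−1 = 7, the allowed l_f values are {1, 3}.
For l_f = 1: m_f ∈ {m_i−1, m_i, m_i+1} ∩ [−1, 1] = {-1, 0} → 2 states.
For l_f = 3: m_f ∈ {m_i−1, m_i, m_i+1} ∩ [−3, 3] = {-2, -1, 0} → 3 states.
Total: 5.

5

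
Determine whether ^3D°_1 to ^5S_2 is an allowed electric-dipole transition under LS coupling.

Initial level: S=1, L=2, J=1, parity odd. Final level: S=2, L=0, J=2, parity even.
ΔL = 0, ±1 (not L=0↔0): L: 2 → 0, ΔL = -2 — ✗.
ΔS = 0: S: 1 → 2 — ✗.
Parity must change: odd → even — ✓.
ΔJ = 0, ±1 (not J=0↔0): J: 1 → 2, ΔJ = +1 — ✓.
Rule(s) violated: ΔS, ΔL.

forbidden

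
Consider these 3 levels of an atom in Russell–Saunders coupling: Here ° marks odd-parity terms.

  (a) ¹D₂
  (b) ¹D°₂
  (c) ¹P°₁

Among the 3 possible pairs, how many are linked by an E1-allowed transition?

2

(a)–(b): allowed.
(a)–(c): allowed.
(b)–(c): forbidden (parity).
Allowed pairs: 2 of 3.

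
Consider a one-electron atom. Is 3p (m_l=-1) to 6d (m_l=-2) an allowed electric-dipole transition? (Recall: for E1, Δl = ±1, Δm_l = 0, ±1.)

Δl = 2 − 1 = +1; the E1 rule Δl = ±1 is ok.
Δm_l = -2 − (-1) = -1. E1 requires Δm_l = 0, ±1: ok.
All E1 selection rules are satisfied.

allowed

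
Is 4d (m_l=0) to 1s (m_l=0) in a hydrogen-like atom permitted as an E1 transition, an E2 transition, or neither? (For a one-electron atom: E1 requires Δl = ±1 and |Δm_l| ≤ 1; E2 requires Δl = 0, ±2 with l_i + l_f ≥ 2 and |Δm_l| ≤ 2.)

E2

Δl = 0 − 2 = -2; l_i + l_f = 2.
Δm_l = +0.
E1 (Δl = ±1, |Δm_l| ≤ 1): not satisfied.
E2 (Δl = 0,±2, l_i+l_f ≥ 2, |Δm_l| ≤ 2): satisfied.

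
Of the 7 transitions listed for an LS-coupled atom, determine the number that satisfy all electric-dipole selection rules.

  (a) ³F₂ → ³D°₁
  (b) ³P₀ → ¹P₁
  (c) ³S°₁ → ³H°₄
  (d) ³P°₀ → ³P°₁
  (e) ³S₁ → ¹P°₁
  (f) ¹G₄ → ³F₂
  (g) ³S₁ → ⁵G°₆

1

(a) allowed
(b) forbidden (parity, ΔS fail)
(c) forbidden (parity, ΔL, ΔJ fail)
(d) forbidden (parity fails)
(e) forbidden (ΔS fails)
(f) forbidden (parity, ΔS, ΔJ fail)
(g) forbidden (ΔS, ΔL, ΔJ fail)
Total allowed: 1 of 7.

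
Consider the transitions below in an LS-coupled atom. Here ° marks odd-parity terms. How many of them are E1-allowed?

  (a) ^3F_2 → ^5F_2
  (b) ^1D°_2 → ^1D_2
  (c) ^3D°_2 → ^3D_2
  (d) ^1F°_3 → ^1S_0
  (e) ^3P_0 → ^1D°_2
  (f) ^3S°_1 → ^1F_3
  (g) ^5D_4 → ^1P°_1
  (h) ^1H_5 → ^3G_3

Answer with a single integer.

2

(a) forbidden (parity, ΔS fail)
(b) allowed
(c) allowed
(d) forbidden (ΔL, ΔJ fail)
(e) forbidden (ΔS, ΔJ fail)
(f) forbidden (ΔS, ΔL, ΔJ fail)
(g) forbidden (ΔS, ΔJ fail)
(h) forbidden (parity, ΔS, ΔJ fail)
Total allowed: 2 of 8.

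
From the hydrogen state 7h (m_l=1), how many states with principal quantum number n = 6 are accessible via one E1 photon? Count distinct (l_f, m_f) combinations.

3

E1 requires Δl = ±1, so l_f ∈ {4, 6}; with 0 ≤ l_f ≤ n_f−1 = 5, the allowed l_f values are {4}.
For l_f = 4: m_f ∈ {m_i−1, m_i, m_i+1} ∩ [−4, 4] = {0, 1, 2} → 3 states.
Total: 3.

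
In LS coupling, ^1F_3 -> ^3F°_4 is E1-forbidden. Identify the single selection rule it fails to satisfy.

the ΔS = 0 rule

Initial level: S=0, L=3, J=3, parity even. Final level: S=1, L=3, J=4, parity odd.
Parity must change: even → odd — satisfied.
ΔS = 0: S: 0 → 1 — violated.
ΔL = 0, ±1 (not L=0↔0): L: 3 → 3, ΔL = +0 — satisfied.
ΔJ = 0, ±1 (not J=0↔0): J: 3 → 4, ΔJ = +1 — satisfied.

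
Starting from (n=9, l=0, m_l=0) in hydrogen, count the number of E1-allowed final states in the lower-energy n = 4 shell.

3

E1 requires Δl = ±1, so l_f ∈ {-1, 1}; with 0 ≤ l_f ≤ n_f−1 = 3, the allowed l_f values are {1}.
For l_f = 1: m_f ∈ {m_i−1, m_i, m_i+1} ∩ [−1, 1] = {-1, 0, 1} → 3 states.
Total: 3.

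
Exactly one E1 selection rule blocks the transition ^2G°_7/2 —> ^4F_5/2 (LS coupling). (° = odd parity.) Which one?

the ΔS = 0 rule

Reading off the term symbols: S 1/2→3/2, L 4→3, J 7/2→5/2, parity odd→even.
Parity must change: odd → even — ✓.
ΔS = 0: S: 1/2 → 3/2 — ✗.
ΔL = 0, ±1 (not L=0↔0): L: 4 → 3, ΔL = -1 — ✓.
ΔJ = 0, ±1 (not J=0↔0): J: 7/2 → 5/2, ΔJ = -1 — ✓.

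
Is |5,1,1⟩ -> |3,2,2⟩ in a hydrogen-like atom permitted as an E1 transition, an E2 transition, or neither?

E1

Δl = 2 − 1 = +1; l_i + l_f = 3.
Δm_l = +1.
E1 (Δl = ±1, |Δm_l| ≤ 1): satisfied.
E2 (Δl = 0,±2, l_i+l_f ≥ 2, |Δm_l| ≤ 2): not satisfied.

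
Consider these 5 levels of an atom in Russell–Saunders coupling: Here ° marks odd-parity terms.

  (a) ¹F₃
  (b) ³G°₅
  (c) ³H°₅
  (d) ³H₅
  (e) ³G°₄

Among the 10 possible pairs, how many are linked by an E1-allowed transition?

3

(a)–(b): forbidden (ΔS, ΔJ).
(a)–(c): forbidden (ΔS, ΔL, ΔJ).
(a)–(d): forbidden (parity, ΔS, ΔL, ΔJ).
(a)–(e): forbidden (ΔS).
(b)–(c): forbidden (parity).
(b)–(d): allowed.
(b)–(e): forbidden (parity).
(c)–(d): allowed.
(c)–(e): forbidden (parity).
(d)–(e): allowed.
Allowed pairs: 3 of 10.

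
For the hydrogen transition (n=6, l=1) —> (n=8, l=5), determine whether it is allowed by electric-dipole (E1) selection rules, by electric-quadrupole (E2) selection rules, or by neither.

neither

Δl = 5 − 1 = +4; l_i + l_f = 6.
E1 (Δl = ±1): not satisfied.
E2 (Δl = 0,±2, l_i+l_f ≥ 2): not satisfied.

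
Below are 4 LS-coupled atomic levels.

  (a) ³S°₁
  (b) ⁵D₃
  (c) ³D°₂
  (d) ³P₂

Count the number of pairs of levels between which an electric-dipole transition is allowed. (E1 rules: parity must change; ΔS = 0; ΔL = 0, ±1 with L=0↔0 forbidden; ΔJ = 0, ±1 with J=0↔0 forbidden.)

2

(a)–(b): forbidden (ΔS, ΔL, ΔJ).
(a)–(c): forbidden (parity, ΔL).
(a)–(d): allowed.
(b)–(c): forbidden (ΔS).
(b)–(d): forbidden (parity, ΔS).
(c)–(d): allowed.
Allowed pairs: 2 of 6.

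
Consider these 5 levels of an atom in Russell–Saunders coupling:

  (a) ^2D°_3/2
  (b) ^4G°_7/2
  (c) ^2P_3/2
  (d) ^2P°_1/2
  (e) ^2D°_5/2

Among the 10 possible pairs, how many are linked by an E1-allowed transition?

3

(a)–(b): forbidden (parity, ΔS, ΔL, ΔJ).
(a)–(c): allowed.
(a)–(d): forbidden (parity).
(a)–(e): forbidden (parity).
(b)–(c): forbidden (ΔS, ΔL, ΔJ).
(b)–(d): forbidden (parity, ΔS, ΔL, ΔJ).
(b)–(e): forbidden (parity, ΔS, ΔL).
(c)–(d): allowed.
(c)–(e): allowed.
(d)–(e): forbidden (parity, ΔJ).
Allowed pairs: 3 of 10.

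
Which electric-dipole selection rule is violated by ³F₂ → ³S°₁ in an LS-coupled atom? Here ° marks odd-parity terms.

Reading off the term symbols: S 1→1, L 3→0, J 2→1, parity even→odd.
ΔJ = 0, ±1 (not J=0↔0): J: 2 → 1, ΔJ = -1 — ok.
ΔL = 0, ±1 (not L=0↔0): L: 3 → 0, ΔL = -3 — fails.
ΔS = 0: S: 1 → 1 — ok.
Parity must change: even → odd — ok.

the ΔL = 0, ±1 rule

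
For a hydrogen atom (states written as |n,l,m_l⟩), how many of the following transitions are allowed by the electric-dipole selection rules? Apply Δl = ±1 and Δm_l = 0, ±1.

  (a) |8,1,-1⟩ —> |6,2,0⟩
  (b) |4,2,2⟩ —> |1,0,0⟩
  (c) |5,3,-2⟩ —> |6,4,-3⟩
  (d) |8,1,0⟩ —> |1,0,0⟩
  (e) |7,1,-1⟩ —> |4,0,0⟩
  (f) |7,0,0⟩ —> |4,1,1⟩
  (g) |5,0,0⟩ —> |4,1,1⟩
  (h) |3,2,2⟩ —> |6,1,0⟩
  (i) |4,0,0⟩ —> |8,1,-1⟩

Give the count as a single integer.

7

(a) allowed
(b) forbidden — Δl = -2 (E1 requires Δl = ±1); Δm_l = -2 (E1 requires Δm_l = 0, ±1)
(c) allowed
(d) allowed
(e) allowed
(f) allowed
(g) allowed
(h) forbidden — Δm_l = -2 (E1 requires Δm_l = 0, ±1)
(i) allowed
Total allowed: 7 of 9.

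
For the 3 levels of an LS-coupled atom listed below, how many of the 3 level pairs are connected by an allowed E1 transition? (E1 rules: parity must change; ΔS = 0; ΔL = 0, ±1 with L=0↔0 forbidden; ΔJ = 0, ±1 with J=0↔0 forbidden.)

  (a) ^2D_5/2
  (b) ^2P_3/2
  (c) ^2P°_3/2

(a)–(b): forbidden (parity).
(a)–(c): allowed.
(b)–(c): allowed.
Allowed pairs: 2 of 3.

2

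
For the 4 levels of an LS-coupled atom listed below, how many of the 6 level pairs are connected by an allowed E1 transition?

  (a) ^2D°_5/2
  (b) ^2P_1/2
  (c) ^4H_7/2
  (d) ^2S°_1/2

1

(a)–(b): forbidden (ΔJ).
(a)–(c): forbidden (ΔS, ΔL).
(a)–(d): forbidden (parity, ΔL, ΔJ).
(b)–(c): forbidden (parity, ΔS, ΔL, ΔJ).
(b)–(d): allowed.
(c)–(d): forbidden (ΔS, ΔL, ΔJ).
Allowed pairs: 1 of 6.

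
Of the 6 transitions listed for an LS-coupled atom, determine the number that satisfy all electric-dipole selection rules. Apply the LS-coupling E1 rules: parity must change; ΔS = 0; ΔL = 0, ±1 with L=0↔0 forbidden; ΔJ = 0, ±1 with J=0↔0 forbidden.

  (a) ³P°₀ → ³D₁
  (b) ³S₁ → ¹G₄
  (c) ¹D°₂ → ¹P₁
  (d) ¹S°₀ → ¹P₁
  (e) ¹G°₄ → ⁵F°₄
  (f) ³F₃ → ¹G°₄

3

(a) allowed
(b) forbidden (parity, ΔS, ΔL, ΔJ fail)
(c) allowed
(d) allowed
(e) forbidden (parity, ΔS fail)
(f) forbidden (ΔS fails)
Total allowed: 3 of 6.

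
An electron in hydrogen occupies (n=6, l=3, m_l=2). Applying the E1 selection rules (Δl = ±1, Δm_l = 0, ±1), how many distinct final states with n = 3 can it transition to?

2

E1 requires Δl = ±1, so l_f ∈ {2, 4}; with 0 ≤ l_f ≤ n_f−1 = 2, the allowed l_f values are {2}.
For l_f = 2: m_f ∈ {m_i−1, m_i, m_i+1} ∩ [−2, 2] = {1, 2} → 2 states.
Total: 2.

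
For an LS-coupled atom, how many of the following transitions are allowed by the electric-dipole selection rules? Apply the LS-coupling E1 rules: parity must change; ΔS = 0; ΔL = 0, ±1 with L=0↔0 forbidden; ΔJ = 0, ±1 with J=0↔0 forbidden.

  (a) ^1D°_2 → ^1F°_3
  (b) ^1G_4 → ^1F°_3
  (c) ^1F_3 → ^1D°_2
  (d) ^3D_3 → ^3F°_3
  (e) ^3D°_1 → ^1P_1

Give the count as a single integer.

(a) forbidden (parity fails)
(b) allowed
(c) allowed
(d) allowed
(e) forbidden (ΔS fails)
Total allowed: 3 of 5.

3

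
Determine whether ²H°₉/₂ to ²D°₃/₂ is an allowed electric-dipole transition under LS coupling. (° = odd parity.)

forbidden

Initial level: S=1/2, L=5, J=9/2, parity odd. Final level: S=1/2, L=2, J=3/2, parity odd.
Parity must change: odd → odd — fails.
ΔS = 0: S: 1/2 → 1/2 — ok.
ΔL = 0, ±1 (not L=0↔0): L: 5 → 2, ΔL = -3 — fails.
ΔJ = 0, ±1 (not J=0↔0): J: 9/2 → 3/2, ΔJ = -3 — fails.
Rule(s) violated: parity, ΔL, ΔJ.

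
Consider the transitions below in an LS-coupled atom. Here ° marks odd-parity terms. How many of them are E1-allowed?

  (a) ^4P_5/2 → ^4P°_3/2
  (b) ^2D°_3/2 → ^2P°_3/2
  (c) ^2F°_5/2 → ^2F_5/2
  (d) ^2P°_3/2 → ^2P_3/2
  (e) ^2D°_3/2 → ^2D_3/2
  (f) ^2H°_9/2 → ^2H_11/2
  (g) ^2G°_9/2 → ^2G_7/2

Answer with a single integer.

6

(a) allowed
(b) forbidden (parity fails)
(c) allowed
(d) allowed
(e) allowed
(f) allowed
(g) allowed
Total allowed: 6 of 7.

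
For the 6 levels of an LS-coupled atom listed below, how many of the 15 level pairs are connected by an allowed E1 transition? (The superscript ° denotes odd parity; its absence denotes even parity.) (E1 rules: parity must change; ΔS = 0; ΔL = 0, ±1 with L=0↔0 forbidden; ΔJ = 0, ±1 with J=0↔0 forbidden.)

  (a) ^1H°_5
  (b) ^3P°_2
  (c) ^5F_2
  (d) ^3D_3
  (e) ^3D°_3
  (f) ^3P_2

(a)–(b): forbidden (parity, ΔS, ΔL, ΔJ).
(a)–(c): forbidden (ΔS, ΔL, ΔJ).
(a)–(d): forbidden (ΔS, ΔL, ΔJ).
(a)–(e): forbidden (parity, ΔS, ΔL, ΔJ).
(a)–(f): forbidden (ΔS, ΔL, ΔJ).
(b)–(c): forbidden (ΔS, ΔL).
(b)–(d): allowed.
(b)–(e): forbidden (parity).
(b)–(f): allowed.
(c)–(d): forbidden (parity, ΔS).
(c)–(e): forbidden (ΔS).
(c)–(f): forbidden (parity, ΔS, ΔL).
(d)–(e): allowed.
(d)–(f): forbidden (parity).
(e)–(f): allowed.
Allowed pairs: 4 of 15.

4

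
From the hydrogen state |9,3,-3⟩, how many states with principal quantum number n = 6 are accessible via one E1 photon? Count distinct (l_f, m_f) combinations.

4

E1 requires Δl = ±1, so l_f ∈ {2, 4}; with 0 ≤ l_f ≤ n_f−1 = 5, the allowed l_f values are {2, 4}.
For l_f = 2: m_f ∈ {m_i−1, m_i, m_i+1} ∩ [−2, 2] = {-2} → 1 state.
For l_f = 4: m_f ∈ {m_i−1, m_i, m_i+1} ∩ [−4, 4] = {-4, -3, -2} → 3 states.
Total: 4.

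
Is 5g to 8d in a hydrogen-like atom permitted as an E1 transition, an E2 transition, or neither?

E2

Δl = 2 − 4 = -2; l_i + l_f = 6.
E1 (Δl = ±1): not satisfied.
E2 (Δl = 0,±2, l_i+l_f ≥ 2): satisfied.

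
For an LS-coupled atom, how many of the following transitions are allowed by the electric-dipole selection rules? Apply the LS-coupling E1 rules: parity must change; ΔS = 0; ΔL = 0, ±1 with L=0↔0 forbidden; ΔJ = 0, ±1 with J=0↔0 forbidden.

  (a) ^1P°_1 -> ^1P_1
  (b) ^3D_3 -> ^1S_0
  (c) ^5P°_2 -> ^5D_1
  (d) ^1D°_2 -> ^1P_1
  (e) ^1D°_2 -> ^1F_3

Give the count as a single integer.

4

(a) allowed
(b) forbidden (parity, ΔS, ΔL, ΔJ fail)
(c) allowed
(d) allowed
(e) allowed
Total allowed: 4 of 5.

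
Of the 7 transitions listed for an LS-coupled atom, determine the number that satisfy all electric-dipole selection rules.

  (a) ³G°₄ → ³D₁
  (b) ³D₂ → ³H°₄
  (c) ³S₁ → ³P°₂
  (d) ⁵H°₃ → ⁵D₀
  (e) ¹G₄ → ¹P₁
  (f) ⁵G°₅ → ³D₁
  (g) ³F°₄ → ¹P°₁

(a) forbidden (ΔL, ΔJ fail)
(b) forbidden (ΔL, ΔJ fail)
(c) allowed
(d) forbidden (ΔL, ΔJ fail)
(e) forbidden (parity, ΔL, ΔJ fail)
(f) forbidden (ΔS, ΔL, ΔJ fail)
(g) forbidden (parity, ΔS, ΔL, ΔJ fail)
Total allowed: 1 of 7.

1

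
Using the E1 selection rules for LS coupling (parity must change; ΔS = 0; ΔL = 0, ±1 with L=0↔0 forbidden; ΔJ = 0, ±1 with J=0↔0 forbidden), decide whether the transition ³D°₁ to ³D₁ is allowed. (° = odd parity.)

allowed

Reading off the term symbols: S 1→1, L 2→2, J 1→1, parity odd→even.
ΔS = 0: S: 1 → 1 — ✓.
ΔL = 0, ±1 (not L=0↔0): L: 2 → 2, ΔL = +0 — ✓.
ΔJ = 0, ±1 (not J=0↔0): J: 1 → 1, ΔJ = +0 — ✓.
Parity must change: odd → even — ✓.
All four E1 rules are satisfied.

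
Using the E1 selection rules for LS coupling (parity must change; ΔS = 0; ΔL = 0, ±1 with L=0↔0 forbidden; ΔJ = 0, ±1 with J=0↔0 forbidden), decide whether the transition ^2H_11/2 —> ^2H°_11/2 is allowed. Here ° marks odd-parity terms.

Parity must change: even → odd — ✓.
ΔS = 0: S: 1/2 → 1/2 — ✓.
ΔL = 0, ±1 (not L=0↔0): L: 5 → 5, ΔL = +0 — ✓.
ΔJ = 0, ±1 (not J=0↔0): J: 11/2 → 11/2, ΔJ = +0 — ✓.
All four E1 rules are satisfied.

allowed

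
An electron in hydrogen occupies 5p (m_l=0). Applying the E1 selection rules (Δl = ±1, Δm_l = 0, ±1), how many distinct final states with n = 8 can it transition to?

E1 requires Δl = ±1, so l_f ∈ {0, 2}; with 0 ≤ l_f ≤ n_f−1 = 7, the allowed l_f values are {0, 2}.
For l_f = 0: m_f ∈ {m_i−1, m_i, m_i+1} ∩ [−0, 0] = {0} → 1 state.
For l_f = 2: m_f ∈ {m_i−1, m_i, m_i+1} ∩ [−2, 2] = {-1, 0, 1} → 3 states.
Total: 4.

4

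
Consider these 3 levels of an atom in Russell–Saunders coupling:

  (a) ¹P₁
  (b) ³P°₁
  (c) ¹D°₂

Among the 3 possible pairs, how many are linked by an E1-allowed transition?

(a)–(b): forbidden (ΔS).
(a)–(c): allowed.
(b)–(c): forbidden (parity, ΔS).
Allowed pairs: 1 of 3.

1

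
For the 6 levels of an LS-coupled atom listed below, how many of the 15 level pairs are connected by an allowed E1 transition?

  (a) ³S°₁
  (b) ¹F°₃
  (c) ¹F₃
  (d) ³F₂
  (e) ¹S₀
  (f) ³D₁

(a)–(b): forbidden (parity, ΔS, ΔL, ΔJ).
(a)–(c): forbidden (ΔS, ΔL, ΔJ).
(a)–(d): forbidden (ΔL).
(a)–(e): forbidden (ΔS, ΔL).
(a)–(f): forbidden (ΔL).
(b)–(c): allowed.
(b)–(d): forbidden (ΔS).
(b)–(e): forbidden (ΔL, ΔJ).
(b)–(f): forbidden (ΔS, ΔJ).
(c)–(d): forbidden (parity, ΔS).
(c)–(e): forbidden (parity, ΔL, ΔJ).
(c)–(f): forbidden (parity, ΔS, ΔJ).
(d)–(e): forbidden (parity, ΔS, ΔL, ΔJ).
(d)–(f): forbidden (parity).
(e)–(f): forbidden (parity, ΔS, ΔL).
Allowed pairs: 1 of 15.

1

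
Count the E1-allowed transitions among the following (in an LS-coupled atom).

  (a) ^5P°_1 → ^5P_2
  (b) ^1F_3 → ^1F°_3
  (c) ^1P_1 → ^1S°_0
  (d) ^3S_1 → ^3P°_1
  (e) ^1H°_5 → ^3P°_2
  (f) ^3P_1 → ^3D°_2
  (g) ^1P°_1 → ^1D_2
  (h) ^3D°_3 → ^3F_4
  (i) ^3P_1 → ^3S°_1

(a) allowed
(b) allowed
(c) allowed
(d) allowed
(e) forbidden (parity, ΔS, ΔL, ΔJ fail)
(f) allowed
(g) allowed
(h) allowed
(i) allowed
Total allowed: 8 of 9.

8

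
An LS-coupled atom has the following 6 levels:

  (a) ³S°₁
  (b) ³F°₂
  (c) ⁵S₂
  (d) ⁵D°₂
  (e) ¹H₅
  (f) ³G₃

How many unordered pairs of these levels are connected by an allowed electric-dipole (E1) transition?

(a)–(b): forbidden (parity, ΔL).
(a)–(c): forbidden (ΔS, ΔL).
(a)–(d): forbidden (parity, ΔS, ΔL).
(a)–(e): forbidden (ΔS, ΔL, ΔJ).
(a)–(f): forbidden (ΔL, ΔJ).
(b)–(c): forbidden (ΔS, ΔL).
(b)–(d): forbidden (parity, ΔS).
(b)–(e): forbidden (ΔS, ΔL, ΔJ).
(b)–(f): allowed.
(c)–(d): forbidden (ΔL).
(c)–(e): forbidden (parity, ΔS, ΔL, ΔJ).
(c)–(f): forbidden (parity, ΔS, ΔL).
(d)–(e): forbidden (ΔS, ΔL, ΔJ).
(d)–(f): forbidden (ΔS, ΔL).
(e)–(f): forbidden (parity, ΔS, ΔJ).
Allowed pairs: 1 of 15.

1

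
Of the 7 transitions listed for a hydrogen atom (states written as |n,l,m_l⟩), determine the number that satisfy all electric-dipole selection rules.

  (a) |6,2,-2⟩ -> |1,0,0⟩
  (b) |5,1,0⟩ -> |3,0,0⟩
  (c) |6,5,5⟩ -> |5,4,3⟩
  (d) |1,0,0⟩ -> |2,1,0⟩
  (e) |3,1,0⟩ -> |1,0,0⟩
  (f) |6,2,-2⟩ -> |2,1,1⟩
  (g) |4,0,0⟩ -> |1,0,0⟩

(a) forbidden — Δl = -2 (E1 requires Δl = ±1); Δm_l = +2 (E1 requires Δm_l = 0, ±1)
(b) allowed
(c) forbidden — Δm_l = -2 (E1 requires Δm_l = 0, ±1)
(d) allowed
(e) allowed
(f) forbidden — Δm_l = +3 (E1 requires Δm_l = 0, ±1)
(g) forbidden — Δl = +0 (E1 requires Δl = ±1)
Total allowed: 3 of 7.

3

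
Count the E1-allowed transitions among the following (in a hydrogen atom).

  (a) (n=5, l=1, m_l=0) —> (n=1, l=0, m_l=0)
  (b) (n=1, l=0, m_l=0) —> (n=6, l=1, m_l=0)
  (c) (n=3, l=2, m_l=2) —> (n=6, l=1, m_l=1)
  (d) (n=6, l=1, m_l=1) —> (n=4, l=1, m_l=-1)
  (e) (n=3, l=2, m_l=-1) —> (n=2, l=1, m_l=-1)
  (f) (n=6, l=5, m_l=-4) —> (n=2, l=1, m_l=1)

4

(a) allowed
(b) allowed
(c) allowed
(d) forbidden — Δl = +0 (E1 requires Δl = ±1); Δm_l = -2 (E1 requires Δm_l = 0, ±1)
(e) allowed
(f) forbidden — Δl = -4 (E1 requires Δl = ±1); Δm_l = +5 (E1 requires Δm_l = 0, ±1)
Total allowed: 4 of 6.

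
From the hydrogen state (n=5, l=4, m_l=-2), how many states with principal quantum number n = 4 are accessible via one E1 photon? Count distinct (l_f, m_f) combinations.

E1 requires Δl = ±1, so l_f ∈ {3, 5}; with 0 ≤ l_f ≤ n_f−1 = 3, the allowed l_f values are {3}.
For l_f = 3: m_f ∈ {m_i−1, m_i, m_i+1} ∩ [−3, 3] = {-3, -2, -1} → 3 states.
Total: 3.

3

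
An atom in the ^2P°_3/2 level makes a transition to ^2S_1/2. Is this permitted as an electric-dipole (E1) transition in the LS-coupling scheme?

allowed

Parity must change: odd → even — passes.
ΔS = 0: S: 1/2 → 1/2 — passes.
ΔL = 0, ±1 (not L=0↔0): L: 1 → 0, ΔL = -1 — passes.
ΔJ = 0, ±1 (not J=0↔0): J: 3/2 → 1/2, ΔJ = -1 — passes.
All four E1 rules are satisfied.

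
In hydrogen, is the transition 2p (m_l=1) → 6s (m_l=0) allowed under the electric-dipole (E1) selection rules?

Δl = 0 − 1 = -1; the E1 rule Δl = ±1 is passes.
Δm_l = 0 − (1) = -1. E1 requires Δm_l = 0, ±1: passes.
All E1 selection rules are satisfied.

allowed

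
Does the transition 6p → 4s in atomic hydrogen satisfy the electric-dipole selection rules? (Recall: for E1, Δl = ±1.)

allowed

Initial l = 1, final l = 0, so Δl = -1. E1 requires Δl = ±1: passes.
All E1 selection rules are satisfied.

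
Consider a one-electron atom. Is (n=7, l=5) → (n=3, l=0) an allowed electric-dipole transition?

Δl = 0 − 5 = -5; the E1 rule Δl = ±1 is violated.
The transition is electric-dipole forbidden.

forbidden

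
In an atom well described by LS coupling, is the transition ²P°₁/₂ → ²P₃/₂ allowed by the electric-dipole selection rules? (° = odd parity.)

allowed

Parity must change: odd → even — satisfied.
ΔJ = 0, ±1 (not J=0↔0): J: 1/2 → 3/2, ΔJ = +1 — satisfied.
ΔL = 0, ±1 (not L=0↔0): L: 1 → 1, ΔL = +0 — satisfied.
ΔS = 0: S: 1/2 → 1/2 — satisfied.
All four E1 rules are satisfied.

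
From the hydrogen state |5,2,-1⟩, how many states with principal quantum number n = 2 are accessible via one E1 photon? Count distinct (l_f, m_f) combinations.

E1 requires Δl = ±1, so l_f ∈ {1, 3}; with 0 ≤ l_f ≤ n_f−1 = 1, the allowed l_f values are {1}.
For l_f = 1: m_f ∈ {m_i−1, m_i, m_i+1} ∩ [−1, 1] = {-1, 0} → 2 states.
Total: 2.

2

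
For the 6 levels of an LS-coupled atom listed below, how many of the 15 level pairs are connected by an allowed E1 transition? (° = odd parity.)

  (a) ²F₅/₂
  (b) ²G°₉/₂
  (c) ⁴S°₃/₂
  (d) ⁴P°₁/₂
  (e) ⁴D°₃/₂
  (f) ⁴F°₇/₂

(a)–(b): forbidden (ΔJ).
(a)–(c): forbidden (ΔS, ΔL).
(a)–(d): forbidden (ΔS, ΔL, ΔJ).
(a)–(e): forbidden (ΔS).
(a)–(f): forbidden (ΔS).
(b)–(c): forbidden (parity, ΔS, ΔL, ΔJ).
(b)–(d): forbidden (parity, ΔS, ΔL, ΔJ).
(b)–(e): forbidden (parity, ΔS, ΔL, ΔJ).
(b)–(f): forbidden (parity, ΔS).
(c)–(d): forbidden (parity).
(c)–(e): forbidden (parity, ΔL).
(c)–(f): forbidden (parity, ΔL, ΔJ).
(d)–(e): forbidden (parity).
(d)–(f): forbidden (parity, ΔL, ΔJ).
(e)–(f): forbidden (parity, ΔJ).
Allowed pairs: 0 of 15.

0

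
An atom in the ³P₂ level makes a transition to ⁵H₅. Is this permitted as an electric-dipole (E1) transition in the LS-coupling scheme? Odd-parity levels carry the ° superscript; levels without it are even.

forbidden

Reading off the term symbols: S 1→2, L 1→5, J 2→5, parity even→even.
Parity must change: even → even — violated.
ΔS = 0: S: 1 → 2 — violated.
ΔL = 0, ±1 (not L=0↔0): L: 1 → 5, ΔL = +4 — violated.
ΔJ = 0, ±1 (not J=0↔0): J: 2 → 5, ΔJ = +3 — violated.
Rule(s) violated: parity, ΔS, ΔL, ΔJ.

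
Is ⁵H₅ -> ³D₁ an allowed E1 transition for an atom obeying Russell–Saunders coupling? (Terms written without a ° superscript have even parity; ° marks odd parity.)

Reading off the term symbols: S 2→1, L 5→2, J 5→1, parity even→even.
Parity must change: even → even — violated.
ΔJ = 0, ±1 (not J=0↔0): J: 5 → 1, ΔJ = -4 — violated.
ΔS = 0: S: 2 → 1 — violated.
ΔL = 0, ±1 (not L=0↔0): L: 5 → 2, ΔL = -3 — violated.
Rule(s) violated: parity, ΔS, ΔL, ΔJ.

forbidden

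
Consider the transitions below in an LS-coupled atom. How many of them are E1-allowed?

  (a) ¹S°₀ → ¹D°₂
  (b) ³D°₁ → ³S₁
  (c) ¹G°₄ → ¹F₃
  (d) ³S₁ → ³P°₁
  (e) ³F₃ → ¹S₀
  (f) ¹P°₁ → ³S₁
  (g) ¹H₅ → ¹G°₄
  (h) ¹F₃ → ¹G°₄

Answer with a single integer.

(a) forbidden (parity, ΔL, ΔJ fail)
(b) forbidden (ΔL fails)
(c) allowed
(d) allowed
(e) forbidden (parity, ΔS, ΔL, ΔJ fail)
(f) forbidden (ΔS fails)
(g) allowed
(h) allowed
Total allowed: 4 of 8.

4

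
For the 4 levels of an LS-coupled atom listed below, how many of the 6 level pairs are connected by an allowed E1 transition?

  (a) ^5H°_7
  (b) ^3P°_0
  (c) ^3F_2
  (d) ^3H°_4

0

(a)–(b): forbidden (parity, ΔS, ΔL, ΔJ).
(a)–(c): forbidden (ΔS, ΔL, ΔJ).
(a)–(d): forbidden (parity, ΔS, ΔJ).
(b)–(c): forbidden (ΔL, ΔJ).
(b)–(d): forbidden (parity, ΔL, ΔJ).
(c)–(d): forbidden (ΔL, ΔJ).
Allowed pairs: 0 of 6.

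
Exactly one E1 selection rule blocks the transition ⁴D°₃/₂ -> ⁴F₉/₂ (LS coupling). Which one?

the ΔJ = 0, ±1 rule

Parity must change: odd → even — satisfied.
ΔS = 0: S: 3/2 → 3/2 — satisfied.
ΔL = 0, ±1 (not L=0↔0): L: 2 → 3, ΔL = +1 — satisfied.
ΔJ = 0, ±1 (not J=0↔0): J: 3/2 → 9/2, ΔJ = +3 — violated.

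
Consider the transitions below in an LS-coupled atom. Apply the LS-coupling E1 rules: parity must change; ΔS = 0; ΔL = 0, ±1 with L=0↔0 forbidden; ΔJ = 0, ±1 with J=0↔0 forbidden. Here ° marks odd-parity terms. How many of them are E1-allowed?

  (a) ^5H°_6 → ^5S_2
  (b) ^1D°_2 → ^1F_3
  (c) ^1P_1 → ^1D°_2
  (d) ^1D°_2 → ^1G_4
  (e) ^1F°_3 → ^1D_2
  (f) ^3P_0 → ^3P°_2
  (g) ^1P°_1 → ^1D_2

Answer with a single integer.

4

(a) forbidden (ΔL, ΔJ fail)
(b) allowed
(c) allowed
(d) forbidden (ΔL, ΔJ fail)
(e) allowed
(f) forbidden (ΔJ fails)
(g) allowed
Total allowed: 4 of 7.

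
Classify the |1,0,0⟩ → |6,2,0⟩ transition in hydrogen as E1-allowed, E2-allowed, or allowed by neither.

E2

Δl = 2 − 0 = +2; l_i + l_f = 2.
Δm_l = +0.
E1 (Δl = ±1, |Δm_l| ≤ 1): not satisfied.
E2 (Δl = 0,±2, l_i+l_f ≥ 2, |Δm_l| ≤ 2): satisfied.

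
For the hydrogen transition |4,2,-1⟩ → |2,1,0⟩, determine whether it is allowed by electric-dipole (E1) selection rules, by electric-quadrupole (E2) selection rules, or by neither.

Δl = 1 − 2 = -1; l_i + l_f = 3.
Δm_l = +1.
E1 (Δl = ±1, |Δm_l| ≤ 1): satisfied.
E2 (Δl = 0,±2, l_i+l_f ≥ 2, |Δm_l| ≤ 2): not satisfied.

E1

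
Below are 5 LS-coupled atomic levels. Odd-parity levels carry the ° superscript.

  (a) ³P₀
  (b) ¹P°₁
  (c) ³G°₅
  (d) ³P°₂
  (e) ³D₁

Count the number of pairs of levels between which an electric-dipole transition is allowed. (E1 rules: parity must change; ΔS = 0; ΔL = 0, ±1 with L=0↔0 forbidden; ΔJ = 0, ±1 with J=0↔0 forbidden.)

(a)–(b): forbidden (ΔS).
(a)–(c): forbidden (ΔL, ΔJ).
(a)–(d): forbidden (ΔJ).
(a)–(e): forbidden (parity).
(b)–(c): forbidden (parity, ΔS, ΔL, ΔJ).
(b)–(d): forbidden (parity, ΔS).
(b)–(e): forbidden (ΔS).
(c)–(d): forbidden (parity, ΔL, ΔJ).
(c)–(e): forbidden (ΔL, ΔJ).
(d)–(e): allowed.
Allowed pairs: 1 of 10.

1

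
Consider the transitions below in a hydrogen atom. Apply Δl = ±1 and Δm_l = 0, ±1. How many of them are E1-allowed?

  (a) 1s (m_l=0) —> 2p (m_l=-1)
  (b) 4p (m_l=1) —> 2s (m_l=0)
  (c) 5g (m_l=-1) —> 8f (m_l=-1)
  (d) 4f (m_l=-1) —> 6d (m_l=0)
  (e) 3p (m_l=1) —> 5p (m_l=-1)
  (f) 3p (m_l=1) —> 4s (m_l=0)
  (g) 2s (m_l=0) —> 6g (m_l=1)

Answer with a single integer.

5

(a) allowed
(b) allowed
(c) allowed
(d) allowed
(e) forbidden — Δl = +0 (E1 requires Δl = ±1); Δm_l = -2 (E1 requires Δm_l = 0, ±1)
(f) allowed
(g) forbidden — Δl = +4 (E1 requires Δl = ±1)
Total allowed: 5 of 7.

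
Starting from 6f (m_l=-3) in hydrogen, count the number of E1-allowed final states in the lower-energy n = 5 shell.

4

E1 requires Δl = ±1, so l_f ∈ {2, 4}; with 0 ≤ l_f ≤ n_f−1 = 4, the allowed l_f values are {2, 4}.
For l_f = 2: m_f ∈ {m_i−1, m_i, m_i+1} ∩ [−2, 2] = {-2} → 1 state.
For l_f = 4: m_f ∈ {m_i−1, m_i, m_i+1} ∩ [−4, 4] = {-4, -3, -2} → 3 states.
Total: 4.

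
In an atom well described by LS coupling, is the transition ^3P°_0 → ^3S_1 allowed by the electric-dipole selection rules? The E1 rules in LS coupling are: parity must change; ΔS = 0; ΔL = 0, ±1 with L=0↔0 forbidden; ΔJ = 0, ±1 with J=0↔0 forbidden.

Reading off the term symbols: S 1→1, L 1→0, J 0→1, parity odd→even.
Parity must change: odd → even — ✓.
ΔS = 0: S: 1 → 1 — ✓.
ΔL = 0, ±1 (not L=0↔0): L: 1 → 0, ΔL = -1 — ✓.
ΔJ = 0, ±1 (not J=0↔0): J: 0 → 1, ΔJ = +1 — ✓.
All four E1 rules are satisfied.

allowed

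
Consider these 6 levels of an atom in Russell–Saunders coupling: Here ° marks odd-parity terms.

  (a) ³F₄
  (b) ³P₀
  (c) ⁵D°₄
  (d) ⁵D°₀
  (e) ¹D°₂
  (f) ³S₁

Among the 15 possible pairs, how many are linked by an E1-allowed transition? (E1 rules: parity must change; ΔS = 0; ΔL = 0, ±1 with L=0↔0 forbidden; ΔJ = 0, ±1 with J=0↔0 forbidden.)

0

(a)–(b): forbidden (parity, ΔL, ΔJ).
(a)–(c): forbidden (ΔS).
(a)–(d): forbidden (ΔS, ΔJ).
(a)–(e): forbidden (ΔS, ΔJ).
(a)–(f): forbidden (parity, ΔL, ΔJ).
(b)–(c): forbidden (ΔS, ΔJ).
(b)–(d): forbidden (ΔS, ΔJ).
(b)–(e): forbidden (ΔS, ΔJ).
(b)–(f): forbidden (parity).
(c)–(d): forbidden (parity, ΔJ).
(c)–(e): forbidden (parity, ΔS, ΔJ).
(c)–(f): forbidden (ΔS, ΔL, ΔJ).
(d)–(e): forbidden (parity, ΔS, ΔJ).
(d)–(f): forbidden (ΔS, ΔL).
(e)–(f): forbidden (ΔS, ΔL).
Allowed pairs: 0 of 15.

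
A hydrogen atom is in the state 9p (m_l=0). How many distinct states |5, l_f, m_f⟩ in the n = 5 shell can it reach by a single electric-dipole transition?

E1 requires Δl = ±1, so l_f ∈ {0, 2}; with 0 ≤ l_f ≤ n_f−1 = 4, the allowed l_f values are {0, 2}.
For l_f = 0: m_f ∈ {m_i−1, m_i, m_i+1} ∩ [−0, 0] = {0} → 1 state.
For l_f = 2: m_f ∈ {m_i−1, m_i, m_i+1} ∩ [−2, 2] = {-1, 0, 1} → 3 states.
Total: 4.

4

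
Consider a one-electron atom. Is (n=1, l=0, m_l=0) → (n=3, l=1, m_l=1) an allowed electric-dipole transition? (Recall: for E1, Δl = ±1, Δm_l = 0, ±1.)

Δl = 1 − 0 = +1; the E1 rule Δl = ±1 is satisfied.
Δm_l = 1 − (0) = +1. E1 requires Δm_l = 0, ±1: satisfied.
All E1 selection rules are satisfied.

allowed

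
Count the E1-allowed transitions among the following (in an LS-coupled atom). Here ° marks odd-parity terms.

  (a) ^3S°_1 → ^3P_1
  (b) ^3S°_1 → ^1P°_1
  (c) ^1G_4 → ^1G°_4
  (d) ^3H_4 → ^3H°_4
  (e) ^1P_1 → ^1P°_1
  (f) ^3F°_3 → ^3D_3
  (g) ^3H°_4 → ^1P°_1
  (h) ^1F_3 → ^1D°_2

6

(a) allowed
(b) forbidden (parity, ΔS fail)
(c) allowed
(d) allowed
(e) allowed
(f) allowed
(g) forbidden (parity, ΔS, ΔL, ΔJ fail)
(h) allowed
Total allowed: 6 of 8.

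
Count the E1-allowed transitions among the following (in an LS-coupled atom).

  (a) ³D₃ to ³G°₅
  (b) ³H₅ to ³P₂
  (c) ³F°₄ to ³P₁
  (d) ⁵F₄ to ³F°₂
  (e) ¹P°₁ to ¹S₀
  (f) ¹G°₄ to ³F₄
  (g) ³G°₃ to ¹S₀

1

(a) forbidden (ΔL, ΔJ fail)
(b) forbidden (parity, ΔL, ΔJ fail)
(c) forbidden (ΔL, ΔJ fail)
(d) forbidden (ΔS, ΔJ fail)
(e) allowed
(f) forbidden (ΔS fails)
(g) forbidden (ΔS, ΔL, ΔJ fail)
Total allowed: 1 of 7.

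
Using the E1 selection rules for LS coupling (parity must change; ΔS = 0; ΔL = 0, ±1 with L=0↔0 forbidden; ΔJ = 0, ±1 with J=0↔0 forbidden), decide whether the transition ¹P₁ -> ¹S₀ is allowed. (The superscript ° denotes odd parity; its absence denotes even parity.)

forbidden

Reading off the term symbols: S 0→0, L 1→0, J 1→0, parity even→even.
ΔJ = 0, ±1 (not J=0↔0): J: 1 → 0, ΔJ = -1 — satisfied.
ΔL = 0, ±1 (not L=0↔0): L: 1 → 0, ΔL = -1 — satisfied.
ΔS = 0: S: 0 → 0 — satisfied.
Parity must change: even → even — violated.
Rule(s) violated: parity.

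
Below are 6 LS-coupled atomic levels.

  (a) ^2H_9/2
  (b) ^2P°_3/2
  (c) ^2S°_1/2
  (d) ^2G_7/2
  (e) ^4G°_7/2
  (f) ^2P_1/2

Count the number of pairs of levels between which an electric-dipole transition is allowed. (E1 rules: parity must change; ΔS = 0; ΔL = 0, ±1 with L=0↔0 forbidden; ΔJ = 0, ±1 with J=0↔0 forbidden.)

2

(a)–(b): forbidden (ΔL, ΔJ).
(a)–(c): forbidden (ΔL, ΔJ).
(a)–(d): forbidden (parity).
(a)–(e): forbidden (ΔS).
(a)–(f): forbidden (parity, ΔL, ΔJ).
(b)–(c): forbidden (parity).
(b)–(d): forbidden (ΔL, ΔJ).
(b)–(e): forbidden (parity, ΔS, ΔL, ΔJ).
(b)–(f): allowed.
(c)–(d): forbidden (ΔL, ΔJ).
(c)–(e): forbidden (parity, ΔS, ΔL, ΔJ).
(c)–(f): allowed.
(d)–(e): forbidden (ΔS).
(d)–(f): forbidden (parity, ΔL, ΔJ).
(e)–(f): forbidden (ΔS, ΔL, ΔJ).
Allowed pairs: 2 of 15.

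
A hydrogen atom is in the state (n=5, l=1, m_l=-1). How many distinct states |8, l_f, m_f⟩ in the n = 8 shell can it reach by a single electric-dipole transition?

4

E1 requires Δl = ±1, so l_f ∈ {0, 2}; with 0 ≤ l_f ≤ n_f−1 = 7, the allowed l_f values are {0, 2}.
For l_f = 0: m_f ∈ {m_i−1, m_i, m_i+1} ∩ [−0, 0] = {0} → 1 state.
For l_f = 2: m_f ∈ {m_i−1, m_i, m_i+1} ∩ [−2, 2] = {-2, -1, 0} → 3 states.
Total: 4.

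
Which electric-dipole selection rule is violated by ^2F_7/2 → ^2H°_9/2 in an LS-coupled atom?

Initial level: S=1/2, L=3, J=7/2, parity even. Final level: S=1/2, L=5, J=9/2, parity odd.
ΔL = 0, ±1 (not L=0↔0): L: 3 → 5, ΔL = +2 — violated.
ΔJ = 0, ±1 (not J=0↔0): J: 7/2 → 9/2, ΔJ = +1 — satisfied.
ΔS = 0: S: 1/2 → 1/2 — satisfied.
Parity must change: even → odd — satisfied.

the ΔL = 0, ±1 rule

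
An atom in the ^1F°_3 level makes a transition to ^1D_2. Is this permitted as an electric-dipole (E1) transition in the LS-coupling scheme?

allowed

Parity must change: odd → even — ✓.
ΔS = 0: S: 0 → 0 — ✓.
ΔL = 0, ±1 (not L=0↔0): L: 3 → 2, ΔL = -1 — ✓.
ΔJ = 0, ±1 (not J=0↔0): J: 3 → 2, ΔJ = -1 — ✓.
All four E1 rules are satisfied.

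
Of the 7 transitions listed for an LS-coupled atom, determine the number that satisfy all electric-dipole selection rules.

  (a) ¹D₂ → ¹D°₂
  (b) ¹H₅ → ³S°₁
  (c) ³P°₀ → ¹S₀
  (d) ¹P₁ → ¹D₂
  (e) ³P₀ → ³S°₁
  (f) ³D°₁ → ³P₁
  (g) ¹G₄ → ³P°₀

(a) allowed
(b) forbidden (ΔS, ΔL, ΔJ fail)
(c) forbidden (ΔS, ΔJ fail)
(d) forbidden (parity fails)
(e) allowed
(f) allowed
(g) forbidden (ΔS, ΔL, ΔJ fail)
Total allowed: 3 of 7.

3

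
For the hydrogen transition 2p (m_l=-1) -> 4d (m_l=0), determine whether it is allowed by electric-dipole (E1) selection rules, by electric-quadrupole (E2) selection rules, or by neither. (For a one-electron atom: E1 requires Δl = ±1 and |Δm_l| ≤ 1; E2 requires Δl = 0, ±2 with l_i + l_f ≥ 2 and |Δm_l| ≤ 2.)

E1

Δl = 2 − 1 = +1; l_i + l_f = 3.
Δm_l = +1.
E1 (Δl = ±1, |Δm_l| ≤ 1): satisfied.
E2 (Δl = 0,±2, l_i+l_f ≥ 2, |Δm_l| ≤ 2): not satisfied.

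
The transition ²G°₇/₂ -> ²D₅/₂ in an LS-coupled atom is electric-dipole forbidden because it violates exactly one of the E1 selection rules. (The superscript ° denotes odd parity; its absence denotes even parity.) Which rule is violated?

Reading off the term symbols: S 1/2→1/2, L 4→2, J 7/2→5/2, parity odd→even.
Parity must change: odd → even — ok.
ΔS = 0: S: 1/2 → 1/2 — ok.
ΔL = 0, ±1 (not L=0↔0): L: 4 → 2, ΔL = -2 — fails.
ΔJ = 0, ±1 (not J=0↔0): J: 7/2 → 5/2, ΔJ = -1 — ok.

the ΔL = 0, ±1 rule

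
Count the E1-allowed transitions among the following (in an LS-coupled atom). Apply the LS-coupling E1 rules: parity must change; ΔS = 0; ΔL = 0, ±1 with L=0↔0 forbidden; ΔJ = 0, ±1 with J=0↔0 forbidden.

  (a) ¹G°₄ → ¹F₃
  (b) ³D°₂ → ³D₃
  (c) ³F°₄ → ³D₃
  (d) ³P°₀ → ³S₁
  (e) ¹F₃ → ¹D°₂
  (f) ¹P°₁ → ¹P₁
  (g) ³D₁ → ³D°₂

7

(a) allowed
(b) allowed
(c) allowed
(d) allowed
(e) allowed
(f) allowed
(g) allowed
Total allowed: 7 of 7.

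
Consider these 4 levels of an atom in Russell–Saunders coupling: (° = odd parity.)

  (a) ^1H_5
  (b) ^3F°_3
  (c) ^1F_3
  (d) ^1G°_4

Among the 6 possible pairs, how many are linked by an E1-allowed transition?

(a)–(b): forbidden (ΔS, ΔL, ΔJ).
(a)–(c): forbidden (parity, ΔL, ΔJ).
(a)–(d): allowed.
(b)–(c): forbidden (ΔS).
(b)–(d): forbidden (parity, ΔS).
(c)–(d): allowed.
Allowed pairs: 2 of 6.

2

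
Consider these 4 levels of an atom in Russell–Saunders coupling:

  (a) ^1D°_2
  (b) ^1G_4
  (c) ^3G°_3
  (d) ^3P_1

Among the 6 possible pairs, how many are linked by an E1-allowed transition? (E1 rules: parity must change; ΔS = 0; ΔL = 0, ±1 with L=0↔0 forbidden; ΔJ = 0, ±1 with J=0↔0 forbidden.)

0

(a)–(b): forbidden (ΔL, ΔJ).
(a)–(c): forbidden (parity, ΔS, ΔL).
(a)–(d): forbidden (ΔS).
(b)–(c): forbidden (ΔS).
(b)–(d): forbidden (parity, ΔS, ΔL, ΔJ).
(c)–(d): forbidden (ΔL, ΔJ).
Allowed pairs: 0 of 6.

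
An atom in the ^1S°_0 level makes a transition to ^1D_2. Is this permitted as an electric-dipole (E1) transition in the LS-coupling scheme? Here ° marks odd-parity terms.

forbidden

Initial level: S=0, L=0, J=0, parity odd. Final level: S=0, L=2, J=2, parity even.
Parity must change: odd → even — passes.
ΔS = 0: S: 0 → 0 — passes.
ΔL = 0, ±1 (not L=0↔0): L: 0 → 2, ΔL = +2 — fails.
ΔJ = 0, ±1 (not J=0↔0): J: 0 → 2, ΔJ = +2 — fails.
Rule(s) violated: ΔL, ΔJ.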